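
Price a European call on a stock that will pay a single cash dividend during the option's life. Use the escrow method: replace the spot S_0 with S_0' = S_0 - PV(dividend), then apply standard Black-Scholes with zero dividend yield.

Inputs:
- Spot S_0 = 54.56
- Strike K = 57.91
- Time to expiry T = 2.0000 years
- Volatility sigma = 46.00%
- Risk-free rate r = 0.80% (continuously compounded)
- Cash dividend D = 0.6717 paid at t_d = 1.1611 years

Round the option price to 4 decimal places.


PV(D) = D * exp(-r * t_d) = 0.6717 * 0.99075421 = 0.66548960
S_0' = S_0 - PV(D) = 54.5600 - 0.66548960 = 53.89451040
d1 = (ln(S_0'/K) + (r + sigma^2/2)*T) / (sigma*sqrt(T)) = 0.23939952
d2 = d1 - sigma*sqrt(T) = -0.41113872
exp(-rT) = 0.98412732
N(d1) = 0.59460210; N(d2) = 0.34048541
C = S_0' * N(d1) - K * exp(-rT) * N(d2) = 53.89451040 * 0.59460210 - 57.9100 * 0.98412732 * 0.34048541 = 12.6412

Answer: Price = 12.6412


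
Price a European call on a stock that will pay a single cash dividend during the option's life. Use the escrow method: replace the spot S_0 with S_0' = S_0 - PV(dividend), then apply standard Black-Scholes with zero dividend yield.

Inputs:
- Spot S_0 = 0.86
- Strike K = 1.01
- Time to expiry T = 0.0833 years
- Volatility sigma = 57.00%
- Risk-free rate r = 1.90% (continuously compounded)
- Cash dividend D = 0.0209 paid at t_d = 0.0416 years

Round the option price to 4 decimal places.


PV(D) = D * exp(-r * t_d) = 0.0209 * 0.99920991 = 0.02088349
S_0' = S_0 - PV(D) = 0.8600 - 0.02088349 = 0.83911651
d1 = (ln(S_0'/K) + (r + sigma^2/2)*T) / (sigma*sqrt(T)) = -1.03482631
d2 = d1 - sigma*sqrt(T) = -1.19933822
exp(-rT) = 0.99841855
N(d1) = 0.15037502; N(d2) = 0.11519823
C = S_0' * N(d1) - K * exp(-rT) * N(d2) = 0.83911651 * 0.15037502 - 1.0100 * 0.99841855 * 0.11519823 = 0.0100

Answer: Price = 0.0100


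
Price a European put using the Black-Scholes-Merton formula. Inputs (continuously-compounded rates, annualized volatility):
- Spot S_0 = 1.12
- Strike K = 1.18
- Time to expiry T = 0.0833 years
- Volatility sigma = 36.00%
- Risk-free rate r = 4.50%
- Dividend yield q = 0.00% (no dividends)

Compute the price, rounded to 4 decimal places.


Answer: Price = 0.0804

Derivation:
d1 = (ln(S/K) + (r - q + 0.5*sigma^2) * T) / (sigma * sqrt(T)) = -0.41422980
d2 = d1 - sigma * sqrt(T) = -0.51813206
exp(-rT) = 0.99625852; exp(-qT) = 1.00000000
P = K * exp(-rT) * N(-d2) - S_0 * exp(-qT) * N(-d1)
N(-d1) = 0.66064709; N(-d2) = 0.69781693
P = 1.1800 * 0.99625852 * 0.69781693 - 1.1200 * 1.00000000 * 0.66064709 = 0.0804


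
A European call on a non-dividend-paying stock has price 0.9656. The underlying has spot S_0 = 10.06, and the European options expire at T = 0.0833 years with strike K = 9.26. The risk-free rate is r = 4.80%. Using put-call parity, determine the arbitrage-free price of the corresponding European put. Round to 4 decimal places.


Answer: Put price = 0.1286

Derivation:
Put-call parity: C - P = S_0 * exp(-qT) - K * exp(-rT).
S_0 * exp(-qT) = 10.0600 * 1.00000000 = 10.06000000
K * exp(-rT) = 9.2600 * 0.99600958 = 9.22304874
P = C - S*exp(-qT) + K*exp(-rT)
P = 0.9656 - 10.06000000 + 9.22304874 = 0.1286


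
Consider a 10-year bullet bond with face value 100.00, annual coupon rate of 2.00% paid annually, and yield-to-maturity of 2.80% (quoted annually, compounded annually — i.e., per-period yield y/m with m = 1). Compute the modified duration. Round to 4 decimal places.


Answer: Modified duration = 8.8763

Derivation:
Coupon per period c = face * coupon_rate / m = 2.000000
Periods per year m = 1; per-period yield y/m = 0.028000
Number of cashflows N = 10
Cashflows (t years, CF_t, discount factor 1/(1+y/m)^(m*t), PV):
  t = 1.0000: CF_t = 2.000000, DF = 0.972763, PV = 1.945525
  t = 2.0000: CF_t = 2.000000, DF = 0.946267, PV = 1.892534
  t = 3.0000: CF_t = 2.000000, DF = 0.920493, PV = 1.840987
  t = 4.0000: CF_t = 2.000000, DF = 0.895422, PV = 1.790843
  t = 5.0000: CF_t = 2.000000, DF = 0.871033, PV = 1.742065
  t = 6.0000: CF_t = 2.000000, DF = 0.847308, PV = 1.694616
  t = 7.0000: CF_t = 2.000000, DF = 0.824230, PV = 1.648459
  t = 8.0000: CF_t = 2.000000, DF = 0.801780, PV = 1.603559
  t = 9.0000: CF_t = 2.000000, DF = 0.779941, PV = 1.559883
  t = 10.0000: CF_t = 102.000000, DF = 0.758698, PV = 77.387181
Price P = sum_t PV_t = 93.105653
First compute Macaulay numerator sum_t t * PV_t:
  t * PV_t at t = 1.0000: 1.945525
  t * PV_t at t = 2.0000: 3.785069
  t * PV_t at t = 3.0000: 5.522960
  t * PV_t at t = 4.0000: 7.163372
  t * PV_t at t = 5.0000: 8.710326
  t * PV_t at t = 6.0000: 10.167696
  t * PV_t at t = 7.0000: 11.539214
  t * PV_t at t = 8.0000: 12.828476
  t * PV_t at t = 9.0000: 14.038945
  t * PV_t at t = 10.0000: 773.871807
Macaulay duration D = 849.573391 / 93.105653 = 9.124831
Modified duration = D / (1 + y/m) = 9.124831 / (1 + 0.028000) = 8.876295


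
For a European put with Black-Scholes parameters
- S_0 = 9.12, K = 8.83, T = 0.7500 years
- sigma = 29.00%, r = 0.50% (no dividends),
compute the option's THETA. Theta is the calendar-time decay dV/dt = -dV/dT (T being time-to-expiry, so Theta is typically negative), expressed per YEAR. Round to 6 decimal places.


Answer: Theta = -0.565825

Derivation:
d1 = 0.2691737933; d2 = 0.0180264262
phi(d1) = 0.3847483485; exp(-qT) = 1.0000000000; exp(-rT) = 0.9962570225
Theta = -S*exp(-qT)*phi(d1)*sigma/(2*sqrt(T)) + r*K*exp(-rT)*N(-d2) - q*S*exp(-qT)*N(-d1)
N(-d1) = 0.3938979731; N(-d2) = 0.4928088859; sqrt(T) = 0.8660254038
Term 1 = -9.1200 * 1.0000000000 * 0.3847483485 * 0.2900 / (2 * 0.8660254038) = -0.5875014911
Term 2 = 0.0050 * 8.8300 * 0.9962570225 * 0.4928088859 = 0.0216760744
Term 3 = 0 (no dividend yield, q = 0)
Theta = -0.5875014911 + (0.0216760744) + (0.0000000000) = -0.565825


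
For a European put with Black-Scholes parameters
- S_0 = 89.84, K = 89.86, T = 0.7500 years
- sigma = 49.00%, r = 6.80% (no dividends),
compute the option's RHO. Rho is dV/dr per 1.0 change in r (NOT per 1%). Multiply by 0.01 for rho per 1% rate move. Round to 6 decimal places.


Answer: Rho = -34.382462

Derivation:
d1 = 0.3318347932; d2 = -0.0925176546
phi(d1) = 0.3775713588; exp(-qT) = 1.0000000000; exp(-rT) = 0.9502786705
N(-d2) = 0.5368566175
Rho = -K*T*exp(-rT)*N(-d2) = -89.8600 * 0.7500 * 0.9502786705 * 0.5368566175 = -34.382462


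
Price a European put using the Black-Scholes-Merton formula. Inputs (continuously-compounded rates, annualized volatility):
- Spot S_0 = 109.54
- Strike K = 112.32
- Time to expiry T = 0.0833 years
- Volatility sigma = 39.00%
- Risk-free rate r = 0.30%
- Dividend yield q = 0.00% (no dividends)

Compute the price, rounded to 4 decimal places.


d1 = (ln(S/K) + (r - q + 0.5*sigma^2) * T) / (sigma * sqrt(T)) = -0.16415394
d2 = d1 - sigma * sqrt(T) = -0.27671472
exp(-rT) = 0.99975013; exp(-qT) = 1.00000000
P = K * exp(-rT) * N(-d2) - S_0 * exp(-qT) * N(-d1)
N(-d1) = 0.56519502; N(-d2) = 0.60900042
P = 112.3200 * 0.99975013 * 0.60900042 - 109.5400 * 1.00000000 * 0.56519502 = 6.4744

Answer: Price = 6.4744


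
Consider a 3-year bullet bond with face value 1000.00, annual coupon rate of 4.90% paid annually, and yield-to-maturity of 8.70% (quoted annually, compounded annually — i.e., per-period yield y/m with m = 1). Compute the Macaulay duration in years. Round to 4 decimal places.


Answer: Macaulay duration = 2.8543 years

Derivation:
Coupon per period c = face * coupon_rate / m = 49.000000
Periods per year m = 1; per-period yield y/m = 0.087000
Number of cashflows N = 3
Cashflows (t years, CF_t, discount factor 1/(1+y/m)^(m*t), PV):
  t = 1.0000: CF_t = 49.000000, DF = 0.919963, PV = 45.078197
  t = 2.0000: CF_t = 49.000000, DF = 0.846332, PV = 41.470282
  t = 3.0000: CF_t = 1049.000000, DF = 0.778595, PV = 816.745699
Price P = sum_t PV_t = 903.294178
Macaulay numerator sum_t t * PV_t:
  t * PV_t at t = 1.0000: 45.078197
  t * PV_t at t = 2.0000: 82.940565
  t * PV_t at t = 3.0000: 2450.237096
Macaulay duration D = (sum_t t * PV_t) / P = 2578.255857 / 903.294178 = 2.854281


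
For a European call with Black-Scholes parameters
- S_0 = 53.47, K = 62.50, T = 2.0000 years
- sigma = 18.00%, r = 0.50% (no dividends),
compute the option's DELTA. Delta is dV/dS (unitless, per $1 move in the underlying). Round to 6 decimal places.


d1 = -0.4464428963; d2 = -0.7010013375
phi(d1) = 0.3611022344; exp(-qT) = 1.0000000000; exp(-rT) = 0.9900498337
N(d1) = 0.3276386763
Delta = exp(-qT) * N(d1) = 1.0000000000 * 0.3276386763 = 0.327639

Answer: Delta = 0.327639


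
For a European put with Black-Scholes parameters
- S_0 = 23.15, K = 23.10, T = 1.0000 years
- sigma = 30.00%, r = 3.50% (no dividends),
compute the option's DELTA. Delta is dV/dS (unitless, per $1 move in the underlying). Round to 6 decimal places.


d1 = 0.2738738767; d2 = -0.0261261233
phi(d1) = 0.3842576517; exp(-qT) = 1.0000000000; exp(-rT) = 0.9656054163
N(-d1) = 0.3920907738
Delta = -exp(-qT) * N(-d1) = -1.0000000000 * 0.3920907738 = -0.392091

Answer: Delta = -0.392091


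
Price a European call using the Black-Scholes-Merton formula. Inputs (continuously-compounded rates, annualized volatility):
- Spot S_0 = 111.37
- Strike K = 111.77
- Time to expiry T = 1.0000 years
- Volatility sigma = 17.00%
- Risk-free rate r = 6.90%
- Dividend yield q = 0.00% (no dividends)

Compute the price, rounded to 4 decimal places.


d1 = (ln(S/K) + (r - q + 0.5*sigma^2) * T) / (sigma * sqrt(T)) = 0.46979296
d2 = d1 - sigma * sqrt(T) = 0.29979296
exp(-rT) = 0.93332668; exp(-qT) = 1.00000000
C = S_0 * exp(-qT) * N(d1) - K * exp(-rT) * N(d2)
N(d1) = 0.68074853; N(d2) = 0.61783246
C = 111.3700 * 1.00000000 * 0.68074853 - 111.7700 * 0.93332668 * 0.61783246 = 11.3640

Answer: Price = 11.3640


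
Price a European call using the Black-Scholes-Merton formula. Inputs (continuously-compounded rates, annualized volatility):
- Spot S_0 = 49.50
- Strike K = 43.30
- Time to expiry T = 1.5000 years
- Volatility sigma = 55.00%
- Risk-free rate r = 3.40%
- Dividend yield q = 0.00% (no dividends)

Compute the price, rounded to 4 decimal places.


d1 = (ln(S/K) + (r - q + 0.5*sigma^2) * T) / (sigma * sqrt(T)) = 0.61117743
d2 = d1 - sigma * sqrt(T) = -0.06243225
exp(-rT) = 0.95027867; exp(-qT) = 1.00000000
C = S_0 * exp(-qT) * N(d1) - K * exp(-rT) * N(d2)
N(d1) = 0.72945894; N(d2) = 0.47510931
C = 49.5000 * 1.00000000 * 0.72945894 - 43.3000 * 0.95027867 * 0.47510931 = 16.5589

Answer: Price = 16.5589


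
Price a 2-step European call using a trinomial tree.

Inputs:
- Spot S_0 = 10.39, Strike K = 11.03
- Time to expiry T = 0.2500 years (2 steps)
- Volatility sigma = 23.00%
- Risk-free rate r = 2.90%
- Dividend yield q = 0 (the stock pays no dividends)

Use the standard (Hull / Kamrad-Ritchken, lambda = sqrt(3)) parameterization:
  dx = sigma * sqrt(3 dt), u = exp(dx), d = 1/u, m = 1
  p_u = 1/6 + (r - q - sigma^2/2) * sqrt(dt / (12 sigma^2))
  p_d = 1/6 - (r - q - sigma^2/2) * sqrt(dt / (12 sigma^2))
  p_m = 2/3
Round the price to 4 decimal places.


Answer: Price = V(0,0) = 0.2835

Derivation:
dt = T/N = 0.125000; dx = sigma*sqrt(3*dt) = 0.140846
u = exp(dx) = 1.151247; d = 1/u = 0.868623
p_u = 0.167798, p_m = 0.666667, p_d = 0.165535
Discount per step: exp(-r*dt) = 0.996382
Stock lattice S(k, j) with j the centered position index:
  k=0: S(0,+0) = 10.3900
  k=1: S(1,-1) = 9.0250; S(1,+0) = 10.3900; S(1,+1) = 11.9615
  k=2: S(2,-2) = 7.8393; S(2,-1) = 9.0250; S(2,+0) = 10.3900; S(2,+1) = 11.9615; S(2,+2) = 13.7706
Terminal payoffs V(N, j) = max(S_T - K, 0):
  V(2,-2) = 0.000000; V(2,-1) = 0.000000; V(2,+0) = 0.000000; V(2,+1) = 0.931456; V(2,+2) = 2.740590
Backward induction: V(k, j) = exp(-r*dt) * [p_u * V(k+1, j+1) + p_m * V(k+1, j) + p_d * V(k+1, j-1)]
  V(1,-1) = exp(-r*dt) * [p_u*0.000000 + p_m*0.000000 + p_d*0.000000] = 0.000000
  V(1,+0) = exp(-r*dt) * [p_u*0.931456 + p_m*0.000000 + p_d*0.000000] = 0.155731
  V(1,+1) = exp(-r*dt) * [p_u*2.740590 + p_m*0.931456 + p_d*0.000000] = 1.076926
  V(0,+0) = exp(-r*dt) * [p_u*1.076926 + p_m*0.155731 + p_d*0.000000] = 0.283497


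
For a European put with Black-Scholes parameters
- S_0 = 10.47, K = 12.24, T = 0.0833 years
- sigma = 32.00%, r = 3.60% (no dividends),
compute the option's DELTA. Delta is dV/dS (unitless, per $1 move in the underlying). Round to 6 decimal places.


d1 = -1.6125532388; d2 = -1.7049108048
phi(d1) = 0.1087066285; exp(-qT) = 1.0000000000; exp(-rT) = 0.9970056919
N(-d1) = 0.9465791977
Delta = -exp(-qT) * N(-d1) = -1.0000000000 * 0.9465791977 = -0.946579

Answer: Delta = -0.946579


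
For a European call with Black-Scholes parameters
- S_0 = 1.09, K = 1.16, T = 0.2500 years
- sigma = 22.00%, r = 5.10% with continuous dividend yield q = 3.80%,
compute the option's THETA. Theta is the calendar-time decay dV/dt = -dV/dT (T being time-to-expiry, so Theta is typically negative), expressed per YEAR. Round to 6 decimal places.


d1 = -0.4812937171; d2 = -0.5912937171
phi(d1) = 0.3553115196; exp(-qT) = 0.9905449824; exp(-rT) = 0.9873309369
Theta = -S*exp(-qT)*phi(d1)*sigma/(2*sqrt(T)) - r*K*exp(-rT)*N(d2) + q*S*exp(-qT)*N(d1)
N(d1) = 0.3151538809; N(d2) = 0.2771618193; sqrt(T) = 0.5000000000
Term 1 = -1.0900 * 0.9905449824 * 0.3553115196 * 0.2200 / (2 * 0.5000000000) = -0.0843980999
Term 2 = -0.0510 * 1.1600 * 0.9873309369 * 0.2771618193 = -0.0161891600
Term 3 = 0.0380 * 1.0900 * 0.9905449824 * 0.3151538809 = 0.0129302510
Theta = -0.0843980999 + (-0.0161891600) + (0.0129302510) = -0.087657

Answer: Theta = -0.087657


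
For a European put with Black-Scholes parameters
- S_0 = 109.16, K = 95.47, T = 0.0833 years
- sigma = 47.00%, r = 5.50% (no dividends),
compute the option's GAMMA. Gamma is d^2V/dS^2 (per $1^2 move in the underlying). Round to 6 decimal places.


Answer: Gamma = 0.014883

Derivation:
d1 = 1.0894539483; d2 = 0.9538037732
phi(d1) = 0.2203818653; exp(-qT) = 1.0000000000; exp(-rT) = 0.9954289791
Gamma = exp(-qT) * phi(d1) / (S * sigma * sqrt(T)) = 1.0000000000 * 0.2203818653 / (109.1600 * 0.4700 * 0.2886173938) = 0.014883


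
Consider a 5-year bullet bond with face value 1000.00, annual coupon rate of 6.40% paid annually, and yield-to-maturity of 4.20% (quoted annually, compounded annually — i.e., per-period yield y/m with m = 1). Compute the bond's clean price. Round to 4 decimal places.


Coupon per period c = face * coupon_rate / m = 64.000000
Periods per year m = 1; per-period yield y/m = 0.042000
Number of cashflows N = 5
Cashflows (t years, CF_t, discount factor 1/(1+y/m)^(m*t), PV):
  t = 1.0000: CF_t = 64.000000, DF = 0.959693, PV = 61.420345
  t = 2.0000: CF_t = 64.000000, DF = 0.921010, PV = 58.944669
  t = 3.0000: CF_t = 64.000000, DF = 0.883887, PV = 56.568781
  t = 4.0000: CF_t = 64.000000, DF = 0.848260, PV = 54.288657
  t = 5.0000: CF_t = 1064.000000, DF = 0.814069, PV = 866.169791
Price P = sum_t PV_t = 1097.392244

Answer: Price = 1097.3922


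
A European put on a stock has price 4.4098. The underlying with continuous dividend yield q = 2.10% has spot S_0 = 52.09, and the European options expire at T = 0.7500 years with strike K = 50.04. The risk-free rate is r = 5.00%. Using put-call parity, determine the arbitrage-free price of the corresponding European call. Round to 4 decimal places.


Put-call parity: C - P = S_0 * exp(-qT) - K * exp(-rT).
S_0 * exp(-qT) = 52.0900 * 0.98437338 = 51.27600950
K * exp(-rT) = 50.0400 * 0.96319442 = 48.19824866
C = P + S*exp(-qT) - K*exp(-rT)
C = 4.4098 + 51.27600950 - 48.19824866 = 7.4876

Answer: Call price = 7.4876


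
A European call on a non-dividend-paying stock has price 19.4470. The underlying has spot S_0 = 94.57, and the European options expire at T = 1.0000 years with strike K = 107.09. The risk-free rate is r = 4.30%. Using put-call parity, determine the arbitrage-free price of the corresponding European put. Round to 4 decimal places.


Put-call parity: C - P = S_0 * exp(-qT) - K * exp(-rT).
S_0 * exp(-qT) = 94.5700 * 1.00000000 = 94.57000000
K * exp(-rT) = 107.0900 * 0.95791139 = 102.58273076
P = C - S*exp(-qT) + K*exp(-rT)
P = 19.4470 - 94.57000000 + 102.58273076 = 27.4597

Answer: Put price = 27.4597


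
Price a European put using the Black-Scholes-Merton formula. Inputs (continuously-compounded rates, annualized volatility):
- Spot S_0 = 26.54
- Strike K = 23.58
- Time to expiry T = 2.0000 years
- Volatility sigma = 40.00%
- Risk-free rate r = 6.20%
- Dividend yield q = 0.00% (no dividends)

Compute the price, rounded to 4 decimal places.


d1 = (ln(S/K) + (r - q + 0.5*sigma^2) * T) / (sigma * sqrt(T)) = 0.71109156
d2 = d1 - sigma * sqrt(T) = 0.14540614
exp(-rT) = 0.88337984; exp(-qT) = 1.00000000
P = K * exp(-rT) * N(-d2) - S_0 * exp(-qT) * N(-d1)
N(-d1) = 0.23851375; N(-d2) = 0.44219511
P = 23.5800 * 0.88337984 * 0.44219511 - 26.5400 * 1.00000000 * 0.23851375 = 2.8808

Answer: Price = 2.8808


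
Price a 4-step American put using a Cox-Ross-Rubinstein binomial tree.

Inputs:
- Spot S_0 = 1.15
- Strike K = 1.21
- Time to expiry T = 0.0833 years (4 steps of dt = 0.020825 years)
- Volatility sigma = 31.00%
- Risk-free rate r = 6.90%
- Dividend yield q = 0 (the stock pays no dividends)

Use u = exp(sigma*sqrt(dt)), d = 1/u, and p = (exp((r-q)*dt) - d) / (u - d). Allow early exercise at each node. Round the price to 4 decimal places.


dt = T/N = 0.020825
u = exp(sigma*sqrt(dt)) = 1.045751; d = 1/u = 0.956250
p = (exp((r-q)*dt) - d) / (u - d) = 0.504884
Discount per step: exp(-r*dt) = 0.998564
Stock lattice S(k, i) with i counting down-moves:
  k=0: S(0,0) = 1.1500
  k=1: S(1,0) = 1.2026; S(1,1) = 1.0997
  k=2: S(2,0) = 1.2576; S(2,1) = 1.1500; S(2,2) = 1.0516
  k=3: S(3,0) = 1.3152; S(3,1) = 1.2026; S(3,2) = 1.0997; S(3,3) = 1.0056
  k=4: S(4,0) = 1.3753; S(4,1) = 1.2576; S(4,2) = 1.1500; S(4,3) = 1.0516; S(4,4) = 0.9616
Terminal payoffs V(N, i) = max(K - S_T, 0):
  V(4,0) = 0.000000; V(4,1) = 0.000000; V(4,2) = 0.060000; V(4,3) = 0.158423; V(4,4) = 0.248423
Backward induction: V(k, i) = exp(-r*dt) * [p * V(k+1, i) + (1-p) * V(k+1, i+1)]; then take max(V_cont, immediate exercise) for American.
  V(3,0) = exp(-r*dt) * [p*0.000000 + (1-p)*0.000000] = 0.000000; exercise = 0.000000; V(3,0) = max -> 0.000000
  V(3,1) = exp(-r*dt) * [p*0.000000 + (1-p)*0.060000] = 0.029664; exercise = 0.007386; V(3,1) = max -> 0.029664
  V(3,2) = exp(-r*dt) * [p*0.060000 + (1-p)*0.158423] = 0.108575; exercise = 0.110312; V(3,2) = max -> 0.110312
  V(3,3) = exp(-r*dt) * [p*0.158423 + (1-p)*0.248423] = 0.202692; exercise = 0.204430; V(3,3) = max -> 0.204430
  V(2,0) = exp(-r*dt) * [p*0.000000 + (1-p)*0.029664] = 0.014666; exercise = 0.000000; V(2,0) = max -> 0.014666
  V(2,1) = exp(-r*dt) * [p*0.029664 + (1-p)*0.110312] = 0.069494; exercise = 0.060000; V(2,1) = max -> 0.069494
  V(2,2) = exp(-r*dt) * [p*0.110312 + (1-p)*0.204430] = 0.156686; exercise = 0.158423; V(2,2) = max -> 0.158423
  V(1,0) = exp(-r*dt) * [p*0.014666 + (1-p)*0.069494] = 0.041752; exercise = 0.007386; V(1,0) = max -> 0.041752
  V(1,1) = exp(-r*dt) * [p*0.069494 + (1-p)*0.158423] = 0.113362; exercise = 0.110312; V(1,1) = max -> 0.113362
  V(0,0) = exp(-r*dt) * [p*0.041752 + (1-p)*0.113362] = 0.077096; exercise = 0.060000; V(0,0) = max -> 0.077096

Answer: Price = V(0,0) = 0.0771


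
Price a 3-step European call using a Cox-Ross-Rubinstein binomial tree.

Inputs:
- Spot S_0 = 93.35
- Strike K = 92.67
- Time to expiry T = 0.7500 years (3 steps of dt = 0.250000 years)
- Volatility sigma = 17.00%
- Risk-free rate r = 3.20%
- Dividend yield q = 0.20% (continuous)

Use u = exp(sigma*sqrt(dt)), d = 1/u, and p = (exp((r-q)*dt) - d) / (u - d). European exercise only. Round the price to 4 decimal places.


Answer: Price = V(0,0) = 7.3063

Derivation:
dt = T/N = 0.250000
u = exp(sigma*sqrt(dt)) = 1.088717; d = 1/u = 0.918512
p = (exp((r-q)*dt) - d) / (u - d) = 0.522993
Discount per step: exp(-r*dt) = 0.992032
Stock lattice S(k, i) with i counting down-moves:
  k=0: S(0,0) = 93.3500
  k=1: S(1,0) = 101.6317; S(1,1) = 85.7431
  k=2: S(2,0) = 110.6482; S(2,1) = 93.3500; S(2,2) = 78.7561
  k=3: S(3,0) = 120.4646; S(3,1) = 101.6317; S(3,2) = 85.7431; S(3,3) = 72.3385
Terminal payoffs V(N, i) = max(S_T - K, 0):
  V(3,0) = 27.794592; V(3,1) = 8.961738; V(3,2) = 0.000000; V(3,3) = 0.000000
Backward induction: V(k, i) = exp(-r*dt) * [p * V(k+1, i) + (1-p) * V(k+1, i+1)].
  V(2,0) = exp(-r*dt) * [p*27.794592 + (1-p)*8.961738] = 18.661300
  V(2,1) = exp(-r*dt) * [p*8.961738 + (1-p)*0.000000] = 4.649581
  V(2,2) = exp(-r*dt) * [p*0.000000 + (1-p)*0.000000] = 0.000000
  V(1,0) = exp(-r*dt) * [p*18.661300 + (1-p)*4.649581] = 11.882173
  V(1,1) = exp(-r*dt) * [p*4.649581 + (1-p)*0.000000] = 2.412322
  V(0,0) = exp(-r*dt) * [p*11.882173 + (1-p)*2.412322] = 7.306303


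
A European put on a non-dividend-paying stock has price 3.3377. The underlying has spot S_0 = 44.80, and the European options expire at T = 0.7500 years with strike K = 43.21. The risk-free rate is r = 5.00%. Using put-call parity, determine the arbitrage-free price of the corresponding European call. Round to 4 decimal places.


Put-call parity: C - P = S_0 * exp(-qT) - K * exp(-rT).
S_0 * exp(-qT) = 44.8000 * 1.00000000 = 44.80000000
K * exp(-rT) = 43.2100 * 0.96319442 = 41.61963079
C = P + S*exp(-qT) - K*exp(-rT)
C = 3.3377 + 44.80000000 - 41.61963079 = 6.5181

Answer: Call price = 6.5181


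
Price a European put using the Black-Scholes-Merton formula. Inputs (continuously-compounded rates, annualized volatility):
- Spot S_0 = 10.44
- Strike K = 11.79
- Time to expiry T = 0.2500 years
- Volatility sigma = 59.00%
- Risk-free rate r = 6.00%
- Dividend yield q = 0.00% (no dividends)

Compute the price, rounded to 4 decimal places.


d1 = (ln(S/K) + (r - q + 0.5*sigma^2) * T) / (sigma * sqrt(T)) = -0.21388011
d2 = d1 - sigma * sqrt(T) = -0.50888011
exp(-rT) = 0.98511194; exp(-qT) = 1.00000000
P = K * exp(-rT) * N(-d2) - S_0 * exp(-qT) * N(-d1)
N(-d1) = 0.58467972; N(-d2) = 0.69458187
P = 11.7900 * 0.98511194 * 0.69458187 - 10.4400 * 1.00000000 * 0.58467972 = 1.9631

Answer: Price = 1.9631


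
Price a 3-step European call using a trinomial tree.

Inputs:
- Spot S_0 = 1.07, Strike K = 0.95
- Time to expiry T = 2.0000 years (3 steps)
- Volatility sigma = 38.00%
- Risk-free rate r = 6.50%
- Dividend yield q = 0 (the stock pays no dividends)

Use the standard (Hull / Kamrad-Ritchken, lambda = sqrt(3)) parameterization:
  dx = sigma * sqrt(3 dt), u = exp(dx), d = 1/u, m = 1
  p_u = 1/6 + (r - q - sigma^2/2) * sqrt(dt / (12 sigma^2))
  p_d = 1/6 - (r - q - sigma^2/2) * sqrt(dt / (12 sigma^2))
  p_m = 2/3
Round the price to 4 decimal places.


dt = T/N = 0.666667; dx = sigma*sqrt(3*dt) = 0.537401
u = exp(dx) = 1.711553; d = 1/u = 0.584265
p_u = 0.162201, p_m = 0.666667, p_d = 0.171133
Discount per step: exp(-r*dt) = 0.957592
Stock lattice S(k, j) with j the centered position index:
  k=0: S(0,+0) = 1.0700
  k=1: S(1,-1) = 0.6252; S(1,+0) = 1.0700; S(1,+1) = 1.8314
  k=2: S(2,-2) = 0.3653; S(2,-1) = 0.6252; S(2,+0) = 1.0700; S(2,+1) = 1.8314; S(2,+2) = 3.1345
  k=3: S(3,-3) = 0.2134; S(3,-2) = 0.3653; S(3,-1) = 0.6252; S(3,+0) = 1.0700; S(3,+1) = 1.8314; S(3,+2) = 3.1345; S(3,+3) = 5.3648
Terminal payoffs V(N, j) = max(S_T - K, 0):
  V(3,-3) = 0.000000; V(3,-2) = 0.000000; V(3,-1) = 0.000000; V(3,+0) = 0.120000; V(3,+1) = 0.881362; V(3,+2) = 2.184473; V(3,+3) = 4.414816
Backward induction: V(k, j) = exp(-r*dt) * [p_u * V(k+1, j+1) + p_m * V(k+1, j) + p_d * V(k+1, j-1)]
  V(2,-2) = exp(-r*dt) * [p_u*0.000000 + p_m*0.000000 + p_d*0.000000] = 0.000000
  V(2,-1) = exp(-r*dt) * [p_u*0.120000 + p_m*0.000000 + p_d*0.000000] = 0.018639
  V(2,+0) = exp(-r*dt) * [p_u*0.881362 + p_m*0.120000 + p_d*0.000000] = 0.213502
  V(2,+1) = exp(-r*dt) * [p_u*2.184473 + p_m*0.881362 + p_d*0.120000] = 0.921619
  V(2,+2) = exp(-r*dt) * [p_u*4.414816 + p_m*2.184473 + p_d*0.881362] = 2.224708
  V(1,-1) = exp(-r*dt) * [p_u*0.213502 + p_m*0.018639 + p_d*0.000000] = 0.045060
  V(1,+0) = exp(-r*dt) * [p_u*0.921619 + p_m*0.213502 + p_d*0.018639] = 0.282501
  V(1,+1) = exp(-r*dt) * [p_u*2.224708 + p_m*0.921619 + p_d*0.213502] = 0.968891
  V(0,+0) = exp(-r*dt) * [p_u*0.968891 + p_m*0.282501 + p_d*0.045060] = 0.338222

Answer: Price = V(0,0) = 0.3382


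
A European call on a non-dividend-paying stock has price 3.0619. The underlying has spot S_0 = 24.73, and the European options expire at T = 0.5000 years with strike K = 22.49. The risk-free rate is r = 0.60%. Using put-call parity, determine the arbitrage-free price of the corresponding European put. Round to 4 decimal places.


Put-call parity: C - P = S_0 * exp(-qT) - K * exp(-rT).
S_0 * exp(-qT) = 24.7300 * 1.00000000 = 24.73000000
K * exp(-rT) = 22.4900 * 0.99700450 = 22.42263110
P = C - S*exp(-qT) + K*exp(-rT)
P = 3.0619 - 24.73000000 + 22.42263110 = 0.7545

Answer: Put price = 0.7545


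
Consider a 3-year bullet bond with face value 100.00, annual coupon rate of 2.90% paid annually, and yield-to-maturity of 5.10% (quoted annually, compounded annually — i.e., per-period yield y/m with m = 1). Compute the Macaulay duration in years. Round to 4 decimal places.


Answer: Macaulay duration = 2.9134 years

Derivation:
Coupon per period c = face * coupon_rate / m = 2.900000
Periods per year m = 1; per-period yield y/m = 0.051000
Number of cashflows N = 3
Cashflows (t years, CF_t, discount factor 1/(1+y/m)^(m*t), PV):
  t = 1.0000: CF_t = 2.900000, DF = 0.951475, PV = 2.759277
  t = 2.0000: CF_t = 2.900000, DF = 0.905304, PV = 2.625382
  t = 3.0000: CF_t = 102.900000, DF = 0.861374, PV = 88.635404
Price P = sum_t PV_t = 94.020063
Macaulay numerator sum_t t * PV_t:
  t * PV_t at t = 1.0000: 2.759277
  t * PV_t at t = 2.0000: 5.250765
  t * PV_t at t = 3.0000: 265.906211
Macaulay duration D = (sum_t t * PV_t) / P = 273.916252 / 94.020063 = 2.913381


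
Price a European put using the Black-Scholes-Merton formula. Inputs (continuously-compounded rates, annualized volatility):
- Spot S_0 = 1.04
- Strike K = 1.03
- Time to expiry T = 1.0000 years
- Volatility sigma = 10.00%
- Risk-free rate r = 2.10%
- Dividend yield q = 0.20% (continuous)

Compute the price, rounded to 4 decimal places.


Answer: Price = 0.0278

Derivation:
d1 = (ln(S/K) + (r - q + 0.5*sigma^2) * T) / (sigma * sqrt(T)) = 0.33661911
d2 = d1 - sigma * sqrt(T) = 0.23661911
exp(-rT) = 0.97921896; exp(-qT) = 0.99800200
P = K * exp(-rT) * N(-d2) - S_0 * exp(-qT) * N(-d1)
N(-d1) = 0.36820202; N(-d2) = 0.40647615
P = 1.0300 * 0.97921896 * 0.40647615 - 1.0400 * 0.99800200 * 0.36820202 = 0.0278


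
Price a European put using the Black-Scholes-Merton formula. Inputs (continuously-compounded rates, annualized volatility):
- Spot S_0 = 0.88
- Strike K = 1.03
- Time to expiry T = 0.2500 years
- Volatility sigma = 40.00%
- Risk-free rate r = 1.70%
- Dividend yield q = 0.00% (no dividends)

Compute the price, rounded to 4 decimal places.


Answer: Price = 0.1698

Derivation:
d1 = (ln(S/K) + (r - q + 0.5*sigma^2) * T) / (sigma * sqrt(T)) = -0.66571087
d2 = d1 - sigma * sqrt(T) = -0.86571087
exp(-rT) = 0.99575902; exp(-qT) = 1.00000000
P = K * exp(-rT) * N(-d2) - S_0 * exp(-qT) * N(-d1)
N(-d1) = 0.74720204; N(-d2) = 0.80667563
P = 1.0300 * 0.99575902 * 0.80667563 - 0.8800 * 1.00000000 * 0.74720204 = 0.1698


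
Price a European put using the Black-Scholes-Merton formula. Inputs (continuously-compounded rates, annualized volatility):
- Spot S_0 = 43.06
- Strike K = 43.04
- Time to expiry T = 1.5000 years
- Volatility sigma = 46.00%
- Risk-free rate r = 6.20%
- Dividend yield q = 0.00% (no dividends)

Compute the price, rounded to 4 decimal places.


d1 = (ln(S/K) + (r - q + 0.5*sigma^2) * T) / (sigma * sqrt(T)) = 0.44759025
d2 = d1 - sigma * sqrt(T) = -0.11579239
exp(-rT) = 0.91119350; exp(-qT) = 1.00000000
P = K * exp(-rT) * N(-d2) - S_0 * exp(-qT) * N(-d1)
N(-d1) = 0.32722447; N(-d2) = 0.54609146
P = 43.0400 * 0.91119350 * 0.54609146 - 43.0600 * 1.00000000 * 0.32722447 = 7.3262

Answer: Price = 7.3262


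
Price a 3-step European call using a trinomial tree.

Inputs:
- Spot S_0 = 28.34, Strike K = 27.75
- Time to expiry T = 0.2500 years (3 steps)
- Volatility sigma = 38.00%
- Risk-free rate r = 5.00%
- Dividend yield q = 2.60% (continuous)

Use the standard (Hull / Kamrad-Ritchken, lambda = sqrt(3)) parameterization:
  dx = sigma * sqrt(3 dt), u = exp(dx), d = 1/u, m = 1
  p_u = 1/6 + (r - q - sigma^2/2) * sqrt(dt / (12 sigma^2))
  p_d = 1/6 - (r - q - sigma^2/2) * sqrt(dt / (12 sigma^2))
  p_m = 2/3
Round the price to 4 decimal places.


Answer: Price = V(0,0) = 2.4036

Derivation:
dt = T/N = 0.083333; dx = sigma*sqrt(3*dt) = 0.190000
u = exp(dx) = 1.209250; d = 1/u = 0.826959
p_u = 0.156096, p_m = 0.666667, p_d = 0.177237
Discount per step: exp(-r*dt) = 0.995842
Stock lattice S(k, j) with j the centered position index:
  k=0: S(0,+0) = 28.3400
  k=1: S(1,-1) = 23.4360; S(1,+0) = 28.3400; S(1,+1) = 34.2701
  k=2: S(2,-2) = 19.3806; S(2,-1) = 23.4360; S(2,+0) = 28.3400; S(2,+1) = 34.2701; S(2,+2) = 41.4411
  k=3: S(3,-3) = 16.0270; S(3,-2) = 19.3806; S(3,-1) = 23.4360; S(3,+0) = 28.3400; S(3,+1) = 34.2701; S(3,+2) = 41.4411; S(3,+3) = 50.1127
Terminal payoffs V(N, j) = max(S_T - K, 0):
  V(3,-3) = 0.000000; V(3,-2) = 0.000000; V(3,-1) = 0.000000; V(3,+0) = 0.590000; V(3,+1) = 6.520134; V(3,+2) = 13.691145; V(3,+3) = 22.362688
Backward induction: V(k, j) = exp(-r*dt) * [p_u * V(k+1, j+1) + p_m * V(k+1, j) + p_d * V(k+1, j-1)]
  V(2,-2) = exp(-r*dt) * [p_u*0.000000 + p_m*0.000000 + p_d*0.000000] = 0.000000
  V(2,-1) = exp(-r*dt) * [p_u*0.590000 + p_m*0.000000 + p_d*0.000000] = 0.091714
  V(2,+0) = exp(-r*dt) * [p_u*6.520134 + p_m*0.590000 + p_d*0.000000] = 1.405236
  V(2,+1) = exp(-r*dt) * [p_u*13.691145 + p_m*6.520134 + p_d*0.590000] = 6.561070
  V(2,+2) = exp(-r*dt) * [p_u*22.362688 + p_m*13.691145 + p_d*6.520134] = 13.716504
  V(1,-1) = exp(-r*dt) * [p_u*1.405236 + p_m*0.091714 + p_d*0.000000] = 0.279329
  V(1,+0) = exp(-r*dt) * [p_u*6.561070 + p_m*1.405236 + p_d*0.091714] = 1.969018
  V(1,+1) = exp(-r*dt) * [p_u*13.716504 + p_m*6.561070 + p_d*1.405236] = 6.736079
  V(0,+0) = exp(-r*dt) * [p_u*6.736079 + p_m*1.969018 + p_d*0.279329] = 2.403628


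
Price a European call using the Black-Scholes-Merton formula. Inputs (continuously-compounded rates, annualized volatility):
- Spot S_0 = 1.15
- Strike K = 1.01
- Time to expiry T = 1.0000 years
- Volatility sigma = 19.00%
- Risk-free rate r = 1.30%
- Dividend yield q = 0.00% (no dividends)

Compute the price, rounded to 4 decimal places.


Answer: Price = 0.1796

Derivation:
d1 = (ln(S/K) + (r - q + 0.5*sigma^2) * T) / (sigma * sqrt(T)) = 0.84664006
d2 = d1 - sigma * sqrt(T) = 0.65664006
exp(-rT) = 0.98708414; exp(-qT) = 1.00000000
C = S_0 * exp(-qT) * N(d1) - K * exp(-rT) * N(d2)
N(d1) = 0.80140211; N(d2) = 0.74429381
C = 1.1500 * 1.00000000 * 0.80140211 - 1.0100 * 0.98708414 * 0.74429381 = 0.1796


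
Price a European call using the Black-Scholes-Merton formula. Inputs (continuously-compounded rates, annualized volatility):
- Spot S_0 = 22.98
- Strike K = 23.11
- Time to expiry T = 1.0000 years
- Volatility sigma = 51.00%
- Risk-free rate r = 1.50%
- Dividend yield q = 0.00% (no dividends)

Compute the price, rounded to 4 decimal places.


d1 = (ln(S/K) + (r - q + 0.5*sigma^2) * T) / (sigma * sqrt(T)) = 0.27335068
d2 = d1 - sigma * sqrt(T) = -0.23664932
exp(-rT) = 0.98511194; exp(-qT) = 1.00000000
C = S_0 * exp(-qT) * N(d1) - K * exp(-rT) * N(d2)
N(d1) = 0.60770817; N(d2) = 0.40646443
C = 22.9800 * 1.00000000 * 0.60770817 - 23.1100 * 0.98511194 * 0.40646443 = 4.7116

Answer: Price = 4.7116


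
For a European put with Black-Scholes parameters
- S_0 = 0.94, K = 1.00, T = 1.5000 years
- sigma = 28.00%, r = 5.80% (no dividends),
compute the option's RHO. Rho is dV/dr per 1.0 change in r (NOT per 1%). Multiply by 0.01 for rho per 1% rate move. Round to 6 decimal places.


d1 = 0.2447290926; d2 = -0.0981994714
phi(d1) = 0.3871725973; exp(-qT) = 1.0000000000; exp(-rT) = 0.9166770956
N(-d2) = 0.5391130489
Rho = -K*T*exp(-rT)*N(-d2) = -1.0000 * 1.5000 * 0.9166770956 * 0.5391130489 = -0.741289

Answer: Rho = -0.741289


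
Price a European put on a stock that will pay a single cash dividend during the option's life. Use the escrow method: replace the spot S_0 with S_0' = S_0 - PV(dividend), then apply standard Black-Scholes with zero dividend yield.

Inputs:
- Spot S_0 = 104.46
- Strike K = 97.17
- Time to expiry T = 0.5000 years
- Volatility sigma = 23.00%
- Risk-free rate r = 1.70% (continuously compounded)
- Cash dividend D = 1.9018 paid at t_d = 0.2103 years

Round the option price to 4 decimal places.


Answer: Price = 3.8066

Derivation:
PV(D) = D * exp(-r * t_d) = 1.9018 * 0.99643128 = 1.89501301
S_0' = S_0 - PV(D) = 104.4600 - 1.89501301 = 102.56498699
d1 = (ln(S_0'/K) + (r + sigma^2/2)*T) / (sigma*sqrt(T)) = 0.46582716
d2 = d1 - sigma*sqrt(T) = 0.30319260
exp(-rT) = 0.99153602
N(-d1) = 0.32066961; N(-d2) = 0.38087154
P = K * exp(-rT) * N(-d2) - S_0' * N(-d1) = 97.1700 * 0.99153602 * 0.38087154 - 102.56498699 * 0.32066961 = 3.8066


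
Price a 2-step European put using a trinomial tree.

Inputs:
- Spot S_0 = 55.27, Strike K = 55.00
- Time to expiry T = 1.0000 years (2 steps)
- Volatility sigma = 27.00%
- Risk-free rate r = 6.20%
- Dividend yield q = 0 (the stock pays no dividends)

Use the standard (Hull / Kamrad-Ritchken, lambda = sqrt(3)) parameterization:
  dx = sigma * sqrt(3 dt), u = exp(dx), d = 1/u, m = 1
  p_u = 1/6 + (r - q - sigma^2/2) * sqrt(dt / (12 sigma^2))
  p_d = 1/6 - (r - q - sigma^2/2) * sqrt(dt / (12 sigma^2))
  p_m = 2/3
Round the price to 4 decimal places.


dt = T/N = 0.500000; dx = sigma*sqrt(3*dt) = 0.330681
u = exp(dx) = 1.391916; d = 1/u = 0.718434
p_u = 0.185983, p_m = 0.666667, p_d = 0.147350
Discount per step: exp(-r*dt) = 0.969476
Stock lattice S(k, j) with j the centered position index:
  k=0: S(0,+0) = 55.2700
  k=1: S(1,-1) = 39.7079; S(1,+0) = 55.2700; S(1,+1) = 76.9312
  k=2: S(2,-2) = 28.5275; S(2,-1) = 39.7079; S(2,+0) = 55.2700; S(2,+1) = 76.9312; S(2,+2) = 107.0817
Terminal payoffs V(N, j) = max(K - S_T, 0):
  V(2,-2) = 26.472514; V(2,-1) = 15.292140; V(2,+0) = 0.000000; V(2,+1) = 0.000000; V(2,+2) = 0.000000
Backward induction: V(k, j) = exp(-r*dt) * [p_u * V(k+1, j+1) + p_m * V(k+1, j) + p_d * V(k+1, j-1)]
  V(1,-1) = exp(-r*dt) * [p_u*0.000000 + p_m*15.292140 + p_d*26.472514] = 13.665241
  V(1,+0) = exp(-r*dt) * [p_u*0.000000 + p_m*0.000000 + p_d*15.292140] = 2.184523
  V(1,+1) = exp(-r*dt) * [p_u*0.000000 + p_m*0.000000 + p_d*0.000000] = 0.000000
  V(0,+0) = exp(-r*dt) * [p_u*0.000000 + p_m*2.184523 + p_d*13.665241] = 3.364011

Answer: Price = V(0,0) = 3.3640


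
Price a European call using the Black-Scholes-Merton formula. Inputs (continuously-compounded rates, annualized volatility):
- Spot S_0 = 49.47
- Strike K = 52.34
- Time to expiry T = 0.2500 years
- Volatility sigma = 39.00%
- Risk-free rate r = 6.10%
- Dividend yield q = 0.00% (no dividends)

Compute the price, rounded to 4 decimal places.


Answer: Price = 2.9708

Derivation:
d1 = (ln(S/K) + (r - q + 0.5*sigma^2) * T) / (sigma * sqrt(T)) = -0.11349729
d2 = d1 - sigma * sqrt(T) = -0.30849729
exp(-rT) = 0.98486569; exp(-qT) = 1.00000000
C = S_0 * exp(-qT) * N(d1) - K * exp(-rT) * N(d2)
N(d1) = 0.45481816; N(d2) = 0.37885198
C = 49.4700 * 1.00000000 * 0.45481816 - 52.3400 * 0.98486569 * 0.37885198 = 2.9708


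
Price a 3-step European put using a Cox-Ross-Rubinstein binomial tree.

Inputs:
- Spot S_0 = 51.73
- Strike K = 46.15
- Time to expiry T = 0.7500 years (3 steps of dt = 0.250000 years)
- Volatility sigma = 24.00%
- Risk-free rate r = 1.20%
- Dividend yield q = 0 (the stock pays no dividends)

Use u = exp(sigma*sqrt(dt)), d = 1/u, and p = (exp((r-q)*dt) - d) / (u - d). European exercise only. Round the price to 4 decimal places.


dt = T/N = 0.250000
u = exp(sigma*sqrt(dt)) = 1.127497; d = 1/u = 0.886920
p = (exp((r-q)*dt) - d) / (u - d) = 0.482525
Discount per step: exp(-r*dt) = 0.997004
Stock lattice S(k, i) with i counting down-moves:
  k=0: S(0,0) = 51.7300
  k=1: S(1,0) = 58.3254; S(1,1) = 45.8804
  k=2: S(2,0) = 65.7617; S(2,1) = 51.7300; S(2,2) = 40.6923
  k=3: S(3,0) = 74.1461; S(3,1) = 58.3254; S(3,2) = 45.8804; S(3,3) = 36.0908
Terminal payoffs V(N, i) = max(K - S_T, 0):
  V(3,0) = 0.000000; V(3,1) = 0.000000; V(3,2) = 0.269606; V(3,3) = 10.059204
Backward induction: V(k, i) = exp(-r*dt) * [p * V(k+1, i) + (1-p) * V(k+1, i+1)].
  V(2,0) = exp(-r*dt) * [p*0.000000 + (1-p)*0.000000] = 0.000000
  V(2,1) = exp(-r*dt) * [p*0.000000 + (1-p)*0.269606] = 0.139096
  V(2,2) = exp(-r*dt) * [p*0.269606 + (1-p)*10.059204] = 5.319498
  V(1,0) = exp(-r*dt) * [p*0.000000 + (1-p)*0.139096] = 0.071763
  V(1,1) = exp(-r*dt) * [p*0.139096 + (1-p)*5.319498] = 2.811379
  V(0,0) = exp(-r*dt) * [p*0.071763 + (1-p)*2.811379] = 1.484985

Answer: Price = V(0,0) = 1.4850


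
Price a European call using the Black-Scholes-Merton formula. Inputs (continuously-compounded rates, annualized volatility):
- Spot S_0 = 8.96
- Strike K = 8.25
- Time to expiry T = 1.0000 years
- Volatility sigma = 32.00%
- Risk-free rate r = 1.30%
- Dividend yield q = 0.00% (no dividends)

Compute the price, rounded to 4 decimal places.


Answer: Price = 1.5430

Derivation:
d1 = (ln(S/K) + (r - q + 0.5*sigma^2) * T) / (sigma * sqrt(T)) = 0.45861571
d2 = d1 - sigma * sqrt(T) = 0.13861571
exp(-rT) = 0.98708414; exp(-qT) = 1.00000000
C = S_0 * exp(-qT) * N(d1) - K * exp(-rT) * N(d2)
N(d1) = 0.67674492; N(d2) = 0.55512309
C = 8.9600 * 1.00000000 * 0.67674492 - 8.2500 * 0.98708414 * 0.55512309 = 1.5430


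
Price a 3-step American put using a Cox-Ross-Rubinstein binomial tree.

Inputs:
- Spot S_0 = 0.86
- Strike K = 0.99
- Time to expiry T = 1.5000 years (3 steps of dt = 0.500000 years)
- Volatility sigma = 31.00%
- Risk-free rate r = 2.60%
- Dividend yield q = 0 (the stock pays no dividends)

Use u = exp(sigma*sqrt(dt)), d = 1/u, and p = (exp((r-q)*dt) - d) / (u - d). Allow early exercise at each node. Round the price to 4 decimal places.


dt = T/N = 0.500000
u = exp(sigma*sqrt(dt)) = 1.245084; d = 1/u = 0.803159
p = (exp((r-q)*dt) - d) / (u - d) = 0.475026
Discount per step: exp(-r*dt) = 0.987084
Stock lattice S(k, i) with i counting down-moves:
  k=0: S(0,0) = 0.8600
  k=1: S(1,0) = 1.0708; S(1,1) = 0.6907
  k=2: S(2,0) = 1.3332; S(2,1) = 0.8600; S(2,2) = 0.5548
  k=3: S(3,0) = 1.6599; S(3,1) = 1.0708; S(3,2) = 0.6907; S(3,3) = 0.4456
Terminal payoffs V(N, i) = max(K - S_T, 0):
  V(3,0) = 0.000000; V(3,1) = 0.000000; V(3,2) = 0.299284; V(3,3) = 0.544444
Backward induction: V(k, i) = exp(-r*dt) * [p * V(k+1, i) + (1-p) * V(k+1, i+1)]; then take max(V_cont, immediate exercise) for American.
  V(2,0) = exp(-r*dt) * [p*0.000000 + (1-p)*0.000000] = 0.000000; exercise = 0.000000; V(2,0) = max -> 0.000000
  V(2,1) = exp(-r*dt) * [p*0.000000 + (1-p)*0.299284] = 0.155087; exercise = 0.130000; V(2,1) = max -> 0.155087
  V(2,2) = exp(-r*dt) * [p*0.299284 + (1-p)*0.544444] = 0.422459; exercise = 0.435245; V(2,2) = max -> 0.435245
  V(1,0) = exp(-r*dt) * [p*0.000000 + (1-p)*0.155087] = 0.080365; exercise = 0.000000; V(1,0) = max -> 0.080365
  V(1,1) = exp(-r*dt) * [p*0.155087 + (1-p)*0.435245] = 0.298260; exercise = 0.299284; V(1,1) = max -> 0.299284
  V(0,0) = exp(-r*dt) * [p*0.080365 + (1-p)*0.299284] = 0.192769; exercise = 0.130000; V(0,0) = max -> 0.192769

Answer: Price = V(0,0) = 0.1928


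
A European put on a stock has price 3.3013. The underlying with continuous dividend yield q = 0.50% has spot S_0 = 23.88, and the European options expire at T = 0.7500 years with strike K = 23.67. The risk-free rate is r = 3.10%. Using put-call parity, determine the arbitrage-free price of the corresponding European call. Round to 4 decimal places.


Put-call parity: C - P = S_0 * exp(-qT) - K * exp(-rT).
S_0 * exp(-qT) = 23.8800 * 0.99625702 = 23.79061770
K * exp(-rT) = 23.6700 * 0.97701820 = 23.12602076
C = P + S*exp(-qT) - K*exp(-rT)
C = 3.3013 + 23.79061770 - 23.12602076 = 3.9659

Answer: Call price = 3.9659


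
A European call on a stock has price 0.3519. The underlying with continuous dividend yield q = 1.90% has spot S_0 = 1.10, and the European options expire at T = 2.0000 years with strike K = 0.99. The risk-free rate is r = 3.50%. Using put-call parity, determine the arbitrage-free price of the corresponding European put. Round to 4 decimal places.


Answer: Put price = 0.2160

Derivation:
Put-call parity: C - P = S_0 * exp(-qT) - K * exp(-rT).
S_0 * exp(-qT) = 1.1000 * 0.96271294 = 1.05898423
K * exp(-rT) = 0.9900 * 0.93239382 = 0.92306988
P = C - S*exp(-qT) + K*exp(-rT)
P = 0.3519 - 1.05898423 + 0.92306988 = 0.2160
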